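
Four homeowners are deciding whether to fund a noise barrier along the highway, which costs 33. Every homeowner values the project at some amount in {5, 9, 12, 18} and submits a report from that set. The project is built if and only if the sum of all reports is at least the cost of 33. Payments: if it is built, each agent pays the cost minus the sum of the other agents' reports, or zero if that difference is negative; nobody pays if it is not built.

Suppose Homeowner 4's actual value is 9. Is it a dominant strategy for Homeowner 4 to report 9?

Check each profile of the others' reports and compare truth against every alternative report.
Others report (5, 12, 18): truth gives 9, best alternative gives 9.
Others report (5, 18, 12): truth gives 9, best alternative gives 9.
Others report (5, 18, 18): truth gives 9, best alternative gives 9.
Others report (9, 9, 18): truth gives 9, best alternative gives 9.
Others report (9, 12, 12): truth gives 9, best alternative gives 9.
Others report (9, 12, 18): truth gives 9, best alternative gives 9.
(Remaining 58 profiles checked similarly; truth is weakly best in each.)
In every case the truthful report is at least as good as any alternative, so it is a dominant strategy.

Yes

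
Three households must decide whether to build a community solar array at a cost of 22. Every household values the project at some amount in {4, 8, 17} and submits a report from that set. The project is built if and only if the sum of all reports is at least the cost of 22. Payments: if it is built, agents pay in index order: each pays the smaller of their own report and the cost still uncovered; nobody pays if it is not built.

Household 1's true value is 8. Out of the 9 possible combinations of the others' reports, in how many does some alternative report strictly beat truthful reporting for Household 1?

Others report (4, 17): truth gives 0; report 4 gives 4 > 0. Violating.
Others report (8, 17): truth gives 0; report 4 gives 4 > 0. Violating.
Others report (17, 4): truth gives 0; report 4 gives 4 > 0. Violating.
Others report (17, 8): truth gives 0; report 4 gives 4 > 0. Violating.
Others report (4, 4): truth gives 0; no alternative beats it.
Others report (4, 8): truth gives 0; no alternative beats it.
(Checking all 9 profiles: 5 have a profitable deviation, 4 do not.)

5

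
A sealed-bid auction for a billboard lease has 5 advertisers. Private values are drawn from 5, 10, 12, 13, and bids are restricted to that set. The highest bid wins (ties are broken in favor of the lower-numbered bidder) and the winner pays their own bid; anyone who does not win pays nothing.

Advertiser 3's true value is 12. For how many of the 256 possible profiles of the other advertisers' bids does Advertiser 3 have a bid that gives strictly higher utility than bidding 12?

4

Others bid (5, 5, 5, 5): truth gives 0; bid 10 gives 2 > 0. Violating.
Others bid (5, 5, 5, 10): truth gives 0; bid 10 gives 2 > 0. Violating.
Others bid (5, 5, 10, 5): truth gives 0; bid 10 gives 2 > 0. Violating.
Others bid (5, 5, 10, 10): truth gives 0; bid 10 gives 2 > 0. Violating.
Others bid (5, 5, 5, 12): truth gives 0; no alternative beats it.
Others bid (5, 5, 5, 13): truth gives 0; no alternative beats it.
(Checking all 256 profiles: 4 have a profitable deviation, 252 do not.)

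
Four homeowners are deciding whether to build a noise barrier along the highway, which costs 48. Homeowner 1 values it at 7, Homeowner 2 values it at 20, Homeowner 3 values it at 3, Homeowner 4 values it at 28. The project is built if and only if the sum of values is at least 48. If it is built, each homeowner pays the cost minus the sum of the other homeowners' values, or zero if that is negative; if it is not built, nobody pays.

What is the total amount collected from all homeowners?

28

Total value 58 ≥ cost 48, so it is built.
Homeowner 1: others sum to 51; max(0, 48 - 51) = 0.
Homeowner 2: others sum to 38; max(0, 48 - 38) = 10.
Homeowner 3: others sum to 55; max(0, 48 - 55) = 0.
Homeowner 4: others sum to 30; max(0, 48 - 30) = 18.
Total collected = 0 + 10 + 0 + 18 = 28.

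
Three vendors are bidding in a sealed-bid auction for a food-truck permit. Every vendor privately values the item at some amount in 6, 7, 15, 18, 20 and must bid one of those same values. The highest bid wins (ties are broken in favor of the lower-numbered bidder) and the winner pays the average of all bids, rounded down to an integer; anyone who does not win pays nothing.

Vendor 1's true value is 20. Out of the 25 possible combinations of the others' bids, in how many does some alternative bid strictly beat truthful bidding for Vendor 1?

Others bid (6, 6): truth gives 10; bid 6 gives 14 > 10. Violating.
Others bid (6, 7): truth gives 9; bid 7 gives 14 > 9. Violating.
Others bid (6, 15): truth gives 7; bid 15 gives 8 > 7. Violating.
Others bid (7, 6): truth gives 9; bid 7 gives 14 > 9. Violating.
Others bid (6, 18): truth gives 6; no alternative beats it.
Others bid (6, 20): truth gives 5; no alternative beats it.
(Checking all 25 profiles: 11 have a profitable deviation, 14 do not.)

11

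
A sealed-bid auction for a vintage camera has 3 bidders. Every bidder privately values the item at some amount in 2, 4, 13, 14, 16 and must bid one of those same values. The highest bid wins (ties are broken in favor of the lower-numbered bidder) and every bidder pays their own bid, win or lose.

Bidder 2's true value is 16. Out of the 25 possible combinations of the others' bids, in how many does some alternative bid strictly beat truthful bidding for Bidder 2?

17

Others bid (2, 2): truth gives 0; bid 4 gives 12 > 0. Violating.
Others bid (2, 4): truth gives 0; bid 4 gives 12 > 0. Violating.
Others bid (2, 13): truth gives 0; bid 13 gives 3 > 0. Violating.
Others bid (2, 14): truth gives 0; bid 14 gives 2 > 0. Violating.
Others bid (2, 16): truth gives 0; no alternative beats it.
Others bid (4, 16): truth gives 0; no alternative beats it.
(Checking all 25 profiles: 17 have a profitable deviation, 8 do not.)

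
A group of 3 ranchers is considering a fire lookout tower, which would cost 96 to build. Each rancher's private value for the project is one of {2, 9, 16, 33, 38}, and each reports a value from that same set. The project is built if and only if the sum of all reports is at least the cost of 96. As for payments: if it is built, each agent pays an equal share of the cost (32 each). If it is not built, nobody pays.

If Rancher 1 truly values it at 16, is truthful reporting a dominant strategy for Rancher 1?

Check each profile of the others' reports and compare truth against every alternative report.
Others report (2, 2): truth gives 0, best alternative gives 0.
Others report (2, 9): truth gives 0, best alternative gives 0.
Others report (2, 16): truth gives 0, best alternative gives 0.
Others report (2, 33): truth gives 0, best alternative gives 0.
Others report (2, 38): truth gives 0, best alternative gives 0.
Others report (9, 2): truth gives 0, best alternative gives 0.
(Remaining 19 profiles checked similarly; truth is weakly best in each.)
In every case the truthful report is at least as good as any alternative, so it is a dominant strategy.

Yes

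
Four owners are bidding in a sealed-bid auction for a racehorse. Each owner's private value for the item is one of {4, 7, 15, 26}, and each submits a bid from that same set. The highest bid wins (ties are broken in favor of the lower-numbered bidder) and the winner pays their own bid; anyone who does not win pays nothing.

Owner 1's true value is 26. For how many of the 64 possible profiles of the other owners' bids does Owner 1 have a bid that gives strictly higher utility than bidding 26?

27

Others bid (4, 4, 4): truth gives 0; bid 4 gives 22 > 0. Violating.
Others bid (4, 4, 7): truth gives 0; bid 7 gives 19 > 0. Violating.
Others bid (4, 4, 15): truth gives 0; bid 15 gives 11 > 0. Violating.
Others bid (4, 7, 4): truth gives 0; bid 7 gives 19 > 0. Violating.
Others bid (4, 4, 26): truth gives 0; no alternative beats it.
Others bid (4, 7, 26): truth gives 0; no alternative beats it.
(Checking all 64 profiles: 27 have a profitable deviation, 37 do not.)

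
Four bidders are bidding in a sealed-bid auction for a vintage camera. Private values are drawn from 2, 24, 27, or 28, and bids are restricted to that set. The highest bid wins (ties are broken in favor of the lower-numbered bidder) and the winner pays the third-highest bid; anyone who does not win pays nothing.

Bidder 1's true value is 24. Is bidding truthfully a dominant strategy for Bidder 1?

Consider the case where Bidder 2 bids 2, Bidder 3 bids 2 and Bidder 4 bids 27.
Truthful bid 24: loses, pays 0, utility 0.
Bid 27 instead: wins, pays 2, utility 24 - 2 = 22.
Since 22 > 0, bidding 27 is strictly better here, so truthful bidding is not dominant.

No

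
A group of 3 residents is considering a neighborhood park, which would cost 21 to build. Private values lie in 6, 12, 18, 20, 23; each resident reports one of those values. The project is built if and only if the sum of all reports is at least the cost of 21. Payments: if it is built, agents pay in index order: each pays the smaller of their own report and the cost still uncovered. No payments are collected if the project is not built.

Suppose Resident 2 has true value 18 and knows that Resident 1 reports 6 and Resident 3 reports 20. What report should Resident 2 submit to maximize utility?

Report 6: project built, pays 6, utility 18 - 6 = 12.
Report 12: project built, pays 12, utility 18 - 12 = 6.
Report 18: project built, pays 15, utility 18 - 15 = 3.
Report 20: project built, pays 15, utility 18 - 15 = 3.
Report 23: project built, pays 15, utility 18 - 15 = 3.
The best choice is 6 with utility 12.

6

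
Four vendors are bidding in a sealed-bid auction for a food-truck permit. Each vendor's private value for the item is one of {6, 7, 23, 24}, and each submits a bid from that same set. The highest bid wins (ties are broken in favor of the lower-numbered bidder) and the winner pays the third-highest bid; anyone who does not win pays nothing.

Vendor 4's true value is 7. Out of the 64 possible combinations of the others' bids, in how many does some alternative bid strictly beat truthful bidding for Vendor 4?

Others bid (6, 6, 7): truth gives 0; bid 23 gives 1 > 0. Violating.
Others bid (6, 6, 23): truth gives 0; bid 24 gives 1 > 0. Violating.
Others bid (6, 7, 6): truth gives 0; bid 23 gives 1 > 0. Violating.
Others bid (6, 23, 6): truth gives 0; bid 24 gives 1 > 0. Violating.
Others bid (6, 6, 6): truth gives 1; no alternative beats it.
Others bid (6, 6, 24): truth gives 0; no alternative beats it.
(Checking all 64 profiles: 6 have a profitable deviation, 58 do not.)

6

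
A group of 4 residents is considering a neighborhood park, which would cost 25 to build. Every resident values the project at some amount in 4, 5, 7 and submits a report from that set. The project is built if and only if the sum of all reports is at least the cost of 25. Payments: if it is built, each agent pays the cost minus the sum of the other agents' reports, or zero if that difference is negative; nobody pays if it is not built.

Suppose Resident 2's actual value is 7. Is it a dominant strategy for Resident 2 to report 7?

Yes

Check each profile of the others' reports and compare truth against every alternative report.
Others report (5, 7, 7): truth gives 1, best alternative gives 0.
Others report (7, 5, 7): truth gives 1, best alternative gives 0.
Others report (7, 7, 5): truth gives 1, best alternative gives 0.
Others report (7, 7, 7): truth gives 3, best alternative gives 3.
Others report (4, 4, 4): truth gives 0, best alternative gives 0.
Others report (4, 4, 5): truth gives 0, best alternative gives 0.
(Remaining 21 profiles checked similarly; truth is weakly best in each.)
In every case the truthful report is at least as good as any alternative, so it is a dominant strategy.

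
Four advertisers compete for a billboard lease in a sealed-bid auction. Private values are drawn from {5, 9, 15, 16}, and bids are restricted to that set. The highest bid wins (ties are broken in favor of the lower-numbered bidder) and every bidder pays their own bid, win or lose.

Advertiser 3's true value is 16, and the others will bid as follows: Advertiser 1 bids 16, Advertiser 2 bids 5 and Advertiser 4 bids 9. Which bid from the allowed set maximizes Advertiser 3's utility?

5

Bid 5: loses but pays 5, utility -5.
Bid 9: loses but pays 9, utility -9.
Bid 15: loses but pays 15, utility -15.
Bid 16: loses but pays 16, utility -16.
The best choice is 5 with utility -5.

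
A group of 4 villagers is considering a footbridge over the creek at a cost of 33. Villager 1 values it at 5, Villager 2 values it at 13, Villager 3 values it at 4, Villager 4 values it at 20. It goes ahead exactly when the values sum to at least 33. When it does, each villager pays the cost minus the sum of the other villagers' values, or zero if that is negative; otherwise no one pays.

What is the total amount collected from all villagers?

Total value 42 ≥ cost 33, so it is built.
Villager 1: others sum to 37; max(0, 33 - 37) = 0.
Villager 2: others sum to 29; max(0, 33 - 29) = 4.
Villager 3: others sum to 38; max(0, 33 - 38) = 0.
Villager 4: others sum to 22; max(0, 33 - 22) = 11.
Total collected = 0 + 4 + 0 + 11 = 15.

15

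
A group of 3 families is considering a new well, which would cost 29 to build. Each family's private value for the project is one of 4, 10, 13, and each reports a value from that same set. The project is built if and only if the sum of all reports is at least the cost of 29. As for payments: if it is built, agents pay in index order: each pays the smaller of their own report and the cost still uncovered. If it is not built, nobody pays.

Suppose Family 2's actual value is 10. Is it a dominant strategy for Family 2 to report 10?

Consider the case where Family 1 reports 13 and Family 3 reports 13.
Truthful report 10: project built, pays 10, utility 10 - 10 = 0.
Report 4 instead: project built, pays 4, utility 10 - 4 = 6.
Since 6 > 0, reporting 4 is strictly better here, so truthful reporting is not dominant.

No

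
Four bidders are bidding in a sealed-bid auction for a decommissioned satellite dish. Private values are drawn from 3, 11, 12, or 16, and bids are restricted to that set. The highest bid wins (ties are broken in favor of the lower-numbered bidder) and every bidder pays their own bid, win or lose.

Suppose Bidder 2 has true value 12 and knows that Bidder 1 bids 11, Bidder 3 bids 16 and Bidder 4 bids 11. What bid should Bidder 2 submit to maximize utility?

Bid 3: loses but pays 3, utility -3.
Bid 11: loses but pays 11, utility -11.
Bid 12: loses but pays 12, utility -12.
Bid 16: wins, pays 16, utility 12 - 16 = -4.
The best choice is 3 with utility -3.

3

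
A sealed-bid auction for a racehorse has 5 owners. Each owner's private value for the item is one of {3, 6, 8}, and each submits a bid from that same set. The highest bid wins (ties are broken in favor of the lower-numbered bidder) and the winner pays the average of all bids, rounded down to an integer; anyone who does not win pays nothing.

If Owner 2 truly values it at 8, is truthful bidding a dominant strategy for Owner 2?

No

Consider the case where Owner 1 bids 3, Owner 3 bids 3, Owner 4 bids 3 and Owner 5 bids 3.
Truthful bid 8: wins, pays 4, utility 8 - 4 = 4.
Bid 6 instead: wins, pays 3, utility 8 - 3 = 5.
Since 5 > 4, bidding 6 is strictly better here, so truthful bidding is not dominant.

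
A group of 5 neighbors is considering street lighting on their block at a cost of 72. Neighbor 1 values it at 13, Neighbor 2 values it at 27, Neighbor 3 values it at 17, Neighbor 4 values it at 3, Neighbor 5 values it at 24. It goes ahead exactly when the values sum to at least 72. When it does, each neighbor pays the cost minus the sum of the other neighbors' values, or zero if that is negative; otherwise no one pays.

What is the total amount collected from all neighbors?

Total value 84 ≥ cost 72, so it is built.
Neighbor 1: others sum to 71; max(0, 72 - 71) = 1.
Neighbor 2: others sum to 57; max(0, 72 - 57) = 15.
Neighbor 3: others sum to 67; max(0, 72 - 67) = 5.
Neighbor 4: others sum to 81; max(0, 72 - 81) = 0.
Neighbor 5: others sum to 60; max(0, 72 - 60) = 12.
Total collected = 1 + 15 + 5 + 0 + 12 = 33.

33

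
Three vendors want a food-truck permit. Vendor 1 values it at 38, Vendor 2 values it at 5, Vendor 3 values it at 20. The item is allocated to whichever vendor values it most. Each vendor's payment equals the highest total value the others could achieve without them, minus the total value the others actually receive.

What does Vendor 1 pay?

20

Vendor 1 has the highest value and receives the item.
Without Vendor 1, the item would go to the next-highest value, 20, so the others could achieve 20.
With Vendor 1 present and winning, the others receive nothing, so their total is 0.
Payment = 20 - 0 = 20.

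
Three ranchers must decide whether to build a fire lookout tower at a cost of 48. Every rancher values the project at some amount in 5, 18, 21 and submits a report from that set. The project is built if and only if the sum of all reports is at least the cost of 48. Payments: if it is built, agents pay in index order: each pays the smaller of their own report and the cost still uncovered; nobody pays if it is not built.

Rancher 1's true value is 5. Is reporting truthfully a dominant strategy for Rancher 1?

Check each profile of the others' reports and compare truth against every alternative report.
Others report (18, 18): truth gives 0, best alternative gives -13.
Others report (18, 21): truth gives 0, best alternative gives -13.
Others report (21, 18): truth gives 0, best alternative gives -13.
Others report (21, 21): truth gives 0, best alternative gives -13.
Others report (5, 5): truth gives 0, best alternative gives 0.
Others report (5, 18): truth gives 0, best alternative gives 0.
(Remaining 3 profiles checked similarly; truth is weakly best in each.)
In every case the truthful report is at least as good as any alternative, so it is a dominant strategy.

Yes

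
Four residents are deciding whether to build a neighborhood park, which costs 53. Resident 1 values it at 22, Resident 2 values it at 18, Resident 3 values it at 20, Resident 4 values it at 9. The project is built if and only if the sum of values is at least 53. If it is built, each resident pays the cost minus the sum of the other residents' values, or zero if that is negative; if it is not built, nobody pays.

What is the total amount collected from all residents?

12

Total value 69 ≥ cost 53, so it is built.
Resident 1: others sum to 47; max(0, 53 - 47) = 6.
Resident 2: others sum to 51; max(0, 53 - 51) = 2.
Resident 3: others sum to 49; max(0, 53 - 49) = 4.
Resident 4: others sum to 60; max(0, 53 - 60) = 0.
Total collected = 6 + 2 + 4 + 0 = 12.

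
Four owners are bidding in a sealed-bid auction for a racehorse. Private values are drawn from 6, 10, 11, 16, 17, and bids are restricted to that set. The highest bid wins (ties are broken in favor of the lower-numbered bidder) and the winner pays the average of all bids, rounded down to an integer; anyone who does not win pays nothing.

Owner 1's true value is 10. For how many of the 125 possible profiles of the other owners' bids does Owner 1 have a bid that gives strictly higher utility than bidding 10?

13

Others bid (6, 6, 6): truth gives 3; bid 6 gives 4 > 3. Violating.
Others bid (6, 6, 11): truth gives 0; bid 11 gives 2 > 0. Violating.
Others bid (6, 10, 11): truth gives 0; bid 11 gives 1 > 0. Violating.
Others bid (6, 11, 6): truth gives 0; bid 11 gives 2 > 0. Violating.
Others bid (6, 6, 10): truth gives 2; no alternative beats it.
Others bid (6, 6, 16): truth gives 0; no alternative beats it.
(Checking all 125 profiles: 13 have a profitable deviation, 112 do not.)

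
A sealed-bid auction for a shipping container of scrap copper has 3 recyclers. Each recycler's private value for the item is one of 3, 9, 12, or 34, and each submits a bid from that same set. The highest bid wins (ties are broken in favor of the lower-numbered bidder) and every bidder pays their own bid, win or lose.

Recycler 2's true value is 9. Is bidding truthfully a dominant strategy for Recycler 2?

No

Consider the case where Recycler 1 bids 3 and Recycler 3 bids 12.
Truthful bid 9: loses but pays 9, utility -9.
Bid 3 instead: loses but pays 3, utility -3.
Since -3 > -9, bidding 3 is strictly better here, so truthful bidding is not dominant.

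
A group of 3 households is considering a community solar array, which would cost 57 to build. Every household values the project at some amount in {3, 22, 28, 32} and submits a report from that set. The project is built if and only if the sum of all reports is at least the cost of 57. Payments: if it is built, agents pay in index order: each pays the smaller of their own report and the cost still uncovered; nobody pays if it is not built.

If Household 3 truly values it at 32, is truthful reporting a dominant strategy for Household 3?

Check each profile of the others' reports and compare truth against every alternative report.
Others report (28, 32): truth gives 32, best alternative gives 32.
Others report (32, 28): truth gives 32, best alternative gives 32.
Others report (32, 32): truth gives 32, best alternative gives 32.
Others report (28, 28): truth gives 31, best alternative gives 31.
Others report (22, 32): truth gives 29, best alternative gives 29.
Others report (32, 22): truth gives 29, best alternative gives 29.
(Remaining 10 profiles checked similarly; truth is weakly best in each.)
In every case the truthful report is at least as good as any alternative, so it is a dominant strategy.

Yes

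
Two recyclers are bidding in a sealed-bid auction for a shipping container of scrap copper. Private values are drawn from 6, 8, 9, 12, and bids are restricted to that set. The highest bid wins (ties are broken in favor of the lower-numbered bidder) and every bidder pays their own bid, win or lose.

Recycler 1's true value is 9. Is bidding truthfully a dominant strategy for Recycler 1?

Consider the case where Recycler 2 bids 6.
Truthful bid 9: wins, pays 9, utility 9 - 9 = 0.
Bid 6 instead: wins, pays 6, utility 9 - 6 = 3.
Since 3 > 0, bidding 6 is strictly better here, so truthful bidding is not dominant.

No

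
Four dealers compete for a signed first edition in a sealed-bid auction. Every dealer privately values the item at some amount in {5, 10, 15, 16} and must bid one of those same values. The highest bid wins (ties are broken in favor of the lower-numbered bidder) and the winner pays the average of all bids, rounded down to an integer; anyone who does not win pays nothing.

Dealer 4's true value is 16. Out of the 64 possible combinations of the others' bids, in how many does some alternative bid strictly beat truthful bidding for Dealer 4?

Others bid (5, 5, 5): truth gives 9; bid 10 gives 10 > 9. Violating.
Others bid (5, 5, 10): truth gives 7; bid 15 gives 8 > 7. Violating.
Others bid (5, 10, 5): truth gives 7; bid 15 gives 8 > 7. Violating.
Others bid (10, 5, 5): truth gives 7; bid 15 gives 8 > 7. Violating.
Others bid (5, 5, 15): truth gives 6; no alternative beats it.
Others bid (5, 5, 16): truth gives 0; no alternative beats it.
(Checking all 64 profiles: 4 have a profitable deviation, 60 do not.)

4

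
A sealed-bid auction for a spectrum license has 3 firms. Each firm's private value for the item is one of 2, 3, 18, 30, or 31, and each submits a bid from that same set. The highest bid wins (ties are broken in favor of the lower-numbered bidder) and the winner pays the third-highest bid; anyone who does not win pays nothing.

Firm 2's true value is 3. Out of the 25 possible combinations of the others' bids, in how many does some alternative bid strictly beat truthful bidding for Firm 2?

Others bid (2, 18): truth gives 0; bid 18 gives 1 > 0. Violating.
Others bid (2, 30): truth gives 0; bid 30 gives 1 > 0. Violating.
Others bid (2, 31): truth gives 0; bid 31 gives 1 > 0. Violating.
Others bid (3, 2): truth gives 0; bid 18 gives 1 > 0. Violating.
Others bid (2, 2): truth gives 1; no alternative beats it.
Others bid (2, 3): truth gives 1; no alternative beats it.
(Checking all 25 profiles: 6 have a profitable deviation, 19 do not.)

6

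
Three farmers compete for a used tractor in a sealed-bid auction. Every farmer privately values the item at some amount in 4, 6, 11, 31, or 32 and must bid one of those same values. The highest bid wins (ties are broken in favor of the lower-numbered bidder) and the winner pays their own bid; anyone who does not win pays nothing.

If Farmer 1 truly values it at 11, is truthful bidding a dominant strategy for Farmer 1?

No

Consider the case where Farmer 2 bids 4 and Farmer 3 bids 4.
Truthful bid 11: wins, pays 11, utility 11 - 11 = 0.
Bid 4 instead: wins, pays 4, utility 11 - 4 = 7.
Since 7 > 0, bidding 4 is strictly better here, so truthful bidding is not dominant.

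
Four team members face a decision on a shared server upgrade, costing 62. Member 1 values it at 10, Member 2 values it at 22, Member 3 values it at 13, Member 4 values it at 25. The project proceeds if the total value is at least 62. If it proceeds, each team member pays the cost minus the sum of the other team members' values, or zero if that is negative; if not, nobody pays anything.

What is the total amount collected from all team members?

Total value 70 ≥ cost 62, so it is built.
Member 1: others sum to 60; max(0, 62 - 60) = 2.
Member 2: others sum to 48; max(0, 62 - 48) = 14.
Member 3: others sum to 57; max(0, 62 - 57) = 5.
Member 4: others sum to 45; max(0, 62 - 45) = 17.
Total collected = 2 + 14 + 5 + 17 = 38.

38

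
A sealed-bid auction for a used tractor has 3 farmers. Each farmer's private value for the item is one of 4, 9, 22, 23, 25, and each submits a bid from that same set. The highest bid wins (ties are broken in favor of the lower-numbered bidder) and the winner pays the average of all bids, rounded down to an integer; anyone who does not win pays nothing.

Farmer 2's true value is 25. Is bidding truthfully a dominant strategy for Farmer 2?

Consider the case where Farmer 1 bids 4 and Farmer 3 bids 4.
Truthful bid 25: wins, pays 11, utility 25 - 11 = 14.
Bid 9 instead: wins, pays 5, utility 25 - 5 = 20.
Since 20 > 14, bidding 9 is strictly better here, so truthful bidding is not dominant.

No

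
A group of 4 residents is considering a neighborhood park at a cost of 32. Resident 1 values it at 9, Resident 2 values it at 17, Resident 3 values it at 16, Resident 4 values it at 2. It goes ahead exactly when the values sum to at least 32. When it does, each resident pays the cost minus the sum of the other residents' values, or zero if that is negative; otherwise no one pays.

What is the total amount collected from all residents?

9

Total value 44 ≥ cost 32, so it is built.
Resident 1: others sum to 35; max(0, 32 - 35) = 0.
Resident 2: others sum to 27; max(0, 32 - 27) = 5.
Resident 3: others sum to 28; max(0, 32 - 28) = 4.
Resident 4: others sum to 42; max(0, 32 - 42) = 0.
Total collected = 0 + 5 + 4 + 0 = 9.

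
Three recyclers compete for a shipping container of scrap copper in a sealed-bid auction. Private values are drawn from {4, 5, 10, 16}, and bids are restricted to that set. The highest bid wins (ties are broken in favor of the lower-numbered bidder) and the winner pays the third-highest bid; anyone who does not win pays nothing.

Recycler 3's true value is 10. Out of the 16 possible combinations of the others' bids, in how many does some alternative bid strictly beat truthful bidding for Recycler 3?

4

Others bid (4, 10): truth gives 0; bid 16 gives 6 > 0. Violating.
Others bid (5, 10): truth gives 0; bid 16 gives 5 > 0. Violating.
Others bid (10, 4): truth gives 0; bid 16 gives 6 > 0. Violating.
Others bid (10, 5): truth gives 0; bid 16 gives 5 > 0. Violating.
Others bid (4, 4): truth gives 6; no alternative beats it.
Others bid (4, 5): truth gives 6; no alternative beats it.
(Checking all 16 profiles: 4 have a profitable deviation, 12 do not.)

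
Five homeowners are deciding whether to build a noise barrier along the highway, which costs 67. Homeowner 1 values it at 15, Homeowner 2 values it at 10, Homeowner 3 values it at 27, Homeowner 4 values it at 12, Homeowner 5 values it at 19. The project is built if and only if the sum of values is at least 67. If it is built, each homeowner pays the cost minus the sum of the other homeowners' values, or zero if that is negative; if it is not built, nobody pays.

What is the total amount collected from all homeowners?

14

Total value 83 ≥ cost 67, so it is built.
Homeowner 1: others sum to 68; max(0, 67 - 68) = 0.
Homeowner 2: others sum to 73; max(0, 67 - 73) = 0.
Homeowner 3: others sum to 56; max(0, 67 - 56) = 11.
Homeowner 4: others sum to 71; max(0, 67 - 71) = 0.
Homeowner 5: others sum to 64; max(0, 67 - 64) = 3.
Total collected = 0 + 0 + 11 + 0 + 3 = 14.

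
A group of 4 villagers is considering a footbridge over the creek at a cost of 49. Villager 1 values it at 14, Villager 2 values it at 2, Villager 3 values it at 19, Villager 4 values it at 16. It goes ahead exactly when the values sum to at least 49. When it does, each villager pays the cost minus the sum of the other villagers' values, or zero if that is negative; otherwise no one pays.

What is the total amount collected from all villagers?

43

Total value 51 ≥ cost 49, so it is built.
Villager 1: others sum to 37; max(0, 49 - 37) = 12.
Villager 2: others sum to 49; max(0, 49 - 49) = 0.
Villager 3: others sum to 32; max(0, 49 - 32) = 17.
Villager 4: others sum to 35; max(0, 49 - 35) = 14.
Total collected = 12 + 0 + 17 + 14 = 43.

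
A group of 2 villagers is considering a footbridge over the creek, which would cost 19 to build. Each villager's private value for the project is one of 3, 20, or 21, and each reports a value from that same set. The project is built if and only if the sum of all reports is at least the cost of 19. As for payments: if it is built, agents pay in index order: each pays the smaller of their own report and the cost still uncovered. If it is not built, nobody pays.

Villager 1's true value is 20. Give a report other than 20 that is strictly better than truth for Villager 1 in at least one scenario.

3

Suppose Villager 2 reports 20.
Report 20: project built, pays 19, utility 20 - 19 = 1.
Report 3: project built, pays 3, utility 20 - 3 = 17.
So reporting 3 beats truth here (17 > 1).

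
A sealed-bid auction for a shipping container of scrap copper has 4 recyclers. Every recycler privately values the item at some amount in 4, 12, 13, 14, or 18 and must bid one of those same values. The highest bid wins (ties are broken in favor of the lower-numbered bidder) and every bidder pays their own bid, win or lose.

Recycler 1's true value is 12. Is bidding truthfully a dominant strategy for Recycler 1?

No

Consider the case where Recycler 2 bids 4, Recycler 3 bids 4 and Recycler 4 bids 4.
Truthful bid 12: wins, pays 12, utility 12 - 12 = 0.
Bid 4 instead: wins, pays 4, utility 12 - 4 = 8.
Since 8 > 0, bidding 4 is strictly better here, so truthful bidding is not dominant.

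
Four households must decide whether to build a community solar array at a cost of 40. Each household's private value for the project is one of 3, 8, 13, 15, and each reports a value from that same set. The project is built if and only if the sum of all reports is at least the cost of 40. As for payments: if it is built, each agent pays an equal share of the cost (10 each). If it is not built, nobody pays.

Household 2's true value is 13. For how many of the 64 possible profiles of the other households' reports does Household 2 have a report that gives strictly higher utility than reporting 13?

6

Others report (3, 8, 15): truth gives 0; report 15 gives 3 > 0. Violating.
Others report (3, 15, 8): truth gives 0; report 15 gives 3 > 0. Violating.
Others report (8, 3, 15): truth gives 0; report 15 gives 3 > 0. Violating.
Others report (8, 15, 3): truth gives 0; report 15 gives 3 > 0. Violating.
Others report (3, 3, 3): truth gives 0; no alternative beats it.
Others report (3, 3, 8): truth gives 0; no alternative beats it.
(Checking all 64 profiles: 6 have a profitable deviation, 58 do not.)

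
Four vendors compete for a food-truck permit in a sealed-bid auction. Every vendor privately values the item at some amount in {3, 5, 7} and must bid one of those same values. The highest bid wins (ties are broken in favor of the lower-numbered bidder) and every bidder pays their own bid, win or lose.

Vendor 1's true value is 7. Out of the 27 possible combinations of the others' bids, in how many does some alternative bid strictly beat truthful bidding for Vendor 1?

8

Others bid (3, 3, 3): truth gives 0; bid 3 gives 4 > 0. Violating.
Others bid (3, 3, 5): truth gives 0; bid 5 gives 2 > 0. Violating.
Others bid (3, 5, 3): truth gives 0; bid 5 gives 2 > 0. Violating.
Others bid (3, 5, 5): truth gives 0; bid 5 gives 2 > 0. Violating.
Others bid (3, 3, 7): truth gives 0; no alternative beats it.
Others bid (3, 5, 7): truth gives 0; no alternative beats it.
(Checking all 27 profiles: 8 have a profitable deviation, 19 do not.)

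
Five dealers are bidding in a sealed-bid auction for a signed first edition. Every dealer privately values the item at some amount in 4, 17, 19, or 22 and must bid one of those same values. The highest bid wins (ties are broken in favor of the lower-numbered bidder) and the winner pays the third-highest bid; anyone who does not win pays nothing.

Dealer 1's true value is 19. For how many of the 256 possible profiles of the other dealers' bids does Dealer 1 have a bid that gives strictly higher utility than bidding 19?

Others bid (4, 4, 4, 22): truth gives 0; bid 22 gives 15 > 0. Violating.
Others bid (4, 4, 17, 22): truth gives 0; bid 22 gives 2 > 0. Violating.
Others bid (4, 4, 22, 4): truth gives 0; bid 22 gives 15 > 0. Violating.
Others bid (4, 4, 22, 17): truth gives 0; bid 22 gives 2 > 0. Violating.
Others bid (4, 4, 4, 4): truth gives 15; no alternative beats it.
Others bid (4, 4, 4, 17): truth gives 15; no alternative beats it.
(Checking all 256 profiles: 32 have a profitable deviation, 224 do not.)

32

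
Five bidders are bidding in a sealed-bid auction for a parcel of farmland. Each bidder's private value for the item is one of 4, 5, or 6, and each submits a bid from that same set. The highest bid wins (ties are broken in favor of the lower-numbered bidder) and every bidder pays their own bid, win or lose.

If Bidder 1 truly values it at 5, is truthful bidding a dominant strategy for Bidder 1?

No

Consider the case where Bidder 2 bids 4, Bidder 3 bids 4, Bidder 4 bids 4 and Bidder 5 bids 4.
Truthful bid 5: wins, pays 5, utility 5 - 5 = 0.
Bid 4 instead: wins, pays 4, utility 5 - 4 = 1.
Since 1 > 0, bidding 4 is strictly better here, so truthful bidding is not dominant.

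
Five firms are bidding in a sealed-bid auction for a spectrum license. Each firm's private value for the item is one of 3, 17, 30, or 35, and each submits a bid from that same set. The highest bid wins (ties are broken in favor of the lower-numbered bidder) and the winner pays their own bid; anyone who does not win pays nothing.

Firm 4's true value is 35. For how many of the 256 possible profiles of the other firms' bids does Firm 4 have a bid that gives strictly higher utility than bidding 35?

Others bid (3, 3, 3, 3): truth gives 0; bid 17 gives 18 > 0. Violating.
Others bid (3, 3, 3, 17): truth gives 0; bid 17 gives 18 > 0. Violating.
Others bid (3, 3, 3, 30): truth gives 0; bid 30 gives 5 > 0. Violating.
Others bid (3, 3, 17, 3): truth gives 0; bid 30 gives 5 > 0. Violating.
Others bid (3, 3, 3, 35): truth gives 0; no alternative beats it.
Others bid (3, 3, 17, 35): truth gives 0; no alternative beats it.
(Checking all 256 profiles: 24 have a profitable deviation, 232 do not.)

24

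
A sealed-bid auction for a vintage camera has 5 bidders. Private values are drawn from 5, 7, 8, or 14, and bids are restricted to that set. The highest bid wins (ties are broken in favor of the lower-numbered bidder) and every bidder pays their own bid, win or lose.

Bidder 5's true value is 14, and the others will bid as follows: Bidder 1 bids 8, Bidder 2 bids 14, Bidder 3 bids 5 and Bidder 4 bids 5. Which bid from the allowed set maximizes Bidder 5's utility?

Bid 5: loses but pays 5, utility -5.
Bid 7: loses but pays 7, utility -7.
Bid 8: loses but pays 8, utility -8.
Bid 14: loses but pays 14, utility -14.
The best choice is 5 with utility -5.

5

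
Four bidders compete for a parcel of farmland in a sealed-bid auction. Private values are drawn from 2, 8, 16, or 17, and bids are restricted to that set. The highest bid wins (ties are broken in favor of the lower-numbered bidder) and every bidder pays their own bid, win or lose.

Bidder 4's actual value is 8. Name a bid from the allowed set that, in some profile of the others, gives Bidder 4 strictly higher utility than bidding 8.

Suppose Bidder 1 bids 2, Bidder 2 bids 2 and Bidder 3 bids 8.
Bid 8: loses but pays 8, utility -8.
Bid 2: loses but pays 2, utility -2.
So bidding 2 beats truth here (-2 > -8).

2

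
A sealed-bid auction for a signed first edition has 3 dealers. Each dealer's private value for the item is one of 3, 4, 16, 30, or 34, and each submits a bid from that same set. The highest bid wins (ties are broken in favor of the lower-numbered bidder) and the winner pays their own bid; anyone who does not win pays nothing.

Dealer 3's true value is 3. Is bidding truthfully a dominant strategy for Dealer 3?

Yes

Check each profile of the others' bids and compare truth against every alternative bid.
Others bid (3, 3): truth gives 0, best alternative gives -1.
Others bid (3, 4): truth gives 0, best alternative gives 0.
Others bid (3, 16): truth gives 0, best alternative gives 0.
Others bid (3, 30): truth gives 0, best alternative gives 0.
Others bid (3, 34): truth gives 0, best alternative gives 0.
Others bid (4, 3): truth gives 0, best alternative gives 0.
(Remaining 19 profiles checked similarly; truth is weakly best in each.)
In every case the truthful bid is at least as good as any alternative, so it is a dominant strategy.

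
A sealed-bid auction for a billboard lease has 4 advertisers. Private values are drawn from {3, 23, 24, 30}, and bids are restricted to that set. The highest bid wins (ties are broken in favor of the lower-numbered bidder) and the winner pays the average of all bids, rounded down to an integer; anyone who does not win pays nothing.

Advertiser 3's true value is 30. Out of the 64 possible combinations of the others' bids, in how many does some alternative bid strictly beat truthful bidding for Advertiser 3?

Others bid (3, 3, 3): truth gives 21; bid 23 gives 22 > 21. Violating.
Others bid (3, 3, 23): truth gives 16; bid 23 gives 17 > 16. Violating.
Others bid (3, 3, 24): truth gives 15; bid 24 gives 17 > 15. Violating.
Others bid (3, 23, 3): truth gives 16; bid 24 gives 17 > 16. Violating.
Others bid (3, 3, 30): truth gives 14; no alternative beats it.
Others bid (3, 23, 30): truth gives 9; no alternative beats it.
(Checking all 64 profiles: 12 have a profitable deviation, 52 do not.)

12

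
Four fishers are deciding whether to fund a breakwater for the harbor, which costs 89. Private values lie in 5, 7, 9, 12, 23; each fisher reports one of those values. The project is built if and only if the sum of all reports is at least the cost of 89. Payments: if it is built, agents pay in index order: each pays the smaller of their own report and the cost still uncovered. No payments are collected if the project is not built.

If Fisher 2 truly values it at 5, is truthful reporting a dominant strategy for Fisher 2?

Yes

Check each profile of the others' reports and compare truth against every alternative report.
Others report (5, 5, 5): truth gives 0, best alternative gives 0.
Others report (5, 5, 7): truth gives 0, best alternative gives 0.
Others report (5, 5, 9): truth gives 0, best alternative gives 0.
Others report (5, 5, 12): truth gives 0, best alternative gives 0.
Others report (5, 5, 23): truth gives 0, best alternative gives 0.
Others report (5, 7, 5): truth gives 0, best alternative gives 0.
(Remaining 119 profiles checked similarly; truth is weakly best in each.)
In every case the truthful report is at least as good as any alternative, so it is a dominant strategy.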